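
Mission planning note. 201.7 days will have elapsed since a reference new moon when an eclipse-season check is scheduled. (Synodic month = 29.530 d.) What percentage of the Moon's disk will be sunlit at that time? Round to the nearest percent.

26%

201.7 d spans 6 complete synodic months (6 × 29.530 = 177.18 d) plus 24.52 d.
Phase angle: θ = 360°·(24.52 d)/(29.530 d) = 298.9°.
Illuminated fraction = (1 − cos 298.9°)/2 = (1 − 0.484)/2 ≈ 0.258, so 26%.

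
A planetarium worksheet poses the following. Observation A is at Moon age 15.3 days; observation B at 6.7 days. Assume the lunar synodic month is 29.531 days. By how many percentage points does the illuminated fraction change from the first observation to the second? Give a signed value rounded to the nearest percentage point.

θ₁ = 360° × 15.3/29.531 = 186.5°, f₁ = (1 − cos θ₁)/2 = 0.997.
θ₂ = 360° × 6.7/29.531 = 81.7°, f₂ = (1 − cos θ₂)/2 = 0.428.
Change = f₂ − f₁ = -0.569 → -57 percentage points.

-57 percentage points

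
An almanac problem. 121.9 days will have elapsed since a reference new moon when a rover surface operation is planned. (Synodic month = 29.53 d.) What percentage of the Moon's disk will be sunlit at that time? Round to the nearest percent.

121.9/29.53 = 4.128 lunations, so 4 complete cycles and 3.78 d into the next.
Elongation θ = 360° × 3.78/29.53 ≈ 46.1°.
cos 46.1° = 0.694, so f = (1 − 0.694)/2 = 0.153, so 15%.

15%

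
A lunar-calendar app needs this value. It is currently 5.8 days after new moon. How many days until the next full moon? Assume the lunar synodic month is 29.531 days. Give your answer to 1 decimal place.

Full moon is 0.5 of the way through the cycle: age 0.5 × 29.531 = 14.765 d.
So 8.965 days remain (14.765 − 5.8).

9.0 days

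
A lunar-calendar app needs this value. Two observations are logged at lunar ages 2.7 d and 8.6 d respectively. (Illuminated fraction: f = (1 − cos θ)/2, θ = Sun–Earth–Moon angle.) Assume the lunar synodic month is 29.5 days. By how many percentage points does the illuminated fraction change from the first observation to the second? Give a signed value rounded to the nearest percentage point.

+55 percentage points

First observation: θ = 360°·2.7/29.5 = 32.9°, so f = 0.080.
Second observation: θ = 104.9°, f = 0.629.
Δf = 0.629 − 0.080 = +0.549, i.e. +55 pp.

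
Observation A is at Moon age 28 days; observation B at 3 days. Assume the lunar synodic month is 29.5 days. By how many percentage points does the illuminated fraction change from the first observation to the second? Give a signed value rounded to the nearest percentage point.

θ₁ = 360° × 28/29.5 = 341.7°, f₁ = (1 − cos θ₁)/2 = 0.025.
θ₂ = 360° × 3/29.5 = 36.6°, f₂ = (1 − cos θ₂)/2 = 0.099.
Change = f₂ − f₁ = +0.073 → +7 percentage points.

+7 pp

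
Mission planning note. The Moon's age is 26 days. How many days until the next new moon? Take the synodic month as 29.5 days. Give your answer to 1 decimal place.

3.5 days

One full lunation from the last new moon is 29.5 d; remaining = 29.5 − 26 = 3.500 d.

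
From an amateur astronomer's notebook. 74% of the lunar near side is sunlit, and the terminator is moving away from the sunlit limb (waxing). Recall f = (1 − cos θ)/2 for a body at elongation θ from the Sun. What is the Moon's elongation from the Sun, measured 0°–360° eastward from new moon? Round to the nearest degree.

119°

From f = (1 − cos θ)/2: cos θ = 1 − 2×0.74 = -0.480; arccos → 118.7°.
The Moon is waxing (0°–180°), so θ = 118.7° directly.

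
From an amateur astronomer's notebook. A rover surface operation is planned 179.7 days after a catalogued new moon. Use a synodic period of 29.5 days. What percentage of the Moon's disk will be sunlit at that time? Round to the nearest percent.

179.7/29.5 = 6.092 lunations, so 6 complete cycles and 2.70 d into the next.
Phase angle: θ = 360°·(2.70 d)/(29.5 d) = 32.9°.
Illuminated fraction = (1 − cos 32.9°)/2 = (1 − 0.839)/2 ≈ 0.080, so 8%.

8%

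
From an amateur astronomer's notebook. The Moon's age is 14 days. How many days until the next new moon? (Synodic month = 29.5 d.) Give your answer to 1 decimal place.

The next new moon completes the synodic month: 29.5 − 14 = 15.500 days.

15.5 days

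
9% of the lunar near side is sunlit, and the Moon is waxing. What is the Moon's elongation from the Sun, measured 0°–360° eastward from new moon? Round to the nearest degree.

From f = (1 − cos θ)/2: cos θ = 1 − 2×0.09 = 0.820; arccos → 34.9°.
Waxing ⇒ before full, so θ = 34.9°.

35°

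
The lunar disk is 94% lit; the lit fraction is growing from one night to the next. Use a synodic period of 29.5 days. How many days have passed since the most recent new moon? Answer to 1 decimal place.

Invert f = (1 − cos θ)/2 to get cos θ = 1 − 2(0.94) = -0.880, hence θ₀ = arccos -0.880 = 151.6°.
The Moon is waxing (0°–180°), so θ = 151.6° directly.
That fraction of the synodic month is 151.6/360 × 29.5 d ≈ 12.43 d.

12.4 days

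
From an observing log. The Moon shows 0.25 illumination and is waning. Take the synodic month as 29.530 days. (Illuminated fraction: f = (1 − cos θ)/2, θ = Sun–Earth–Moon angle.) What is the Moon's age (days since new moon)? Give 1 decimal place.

cos θ = 1 − 2f = 0.500, giving a principal value of 60.0°.
Since the Moon is past full (waning), take the reflex angle: θ = 360° − 60.0° = 300.0°.
At 360°/29.530 d per day, 300.0° corresponds to 24.61 days.

24.6 days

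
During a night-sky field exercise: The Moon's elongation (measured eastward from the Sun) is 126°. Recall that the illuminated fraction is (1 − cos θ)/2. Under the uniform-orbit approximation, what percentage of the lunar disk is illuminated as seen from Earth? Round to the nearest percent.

f = (1 − cos 126°)/2 = (1 − (-0.588))/2 ≈ 0.794, i.e. 79%.

79%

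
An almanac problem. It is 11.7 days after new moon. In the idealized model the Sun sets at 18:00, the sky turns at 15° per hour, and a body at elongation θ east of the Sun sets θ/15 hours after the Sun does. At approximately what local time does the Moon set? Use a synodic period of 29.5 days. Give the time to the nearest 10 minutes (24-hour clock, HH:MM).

03:30

Phase angle: θ = 360°·(11.7 d)/(29.5 d) = 142.8°.
The Moon trails the Sun by θ/15 = 142.8/15 ≈ 9.52 hours.
18:00 + 9.519 h ≈ 03:31 → 03:30 to the nearest ten minutes.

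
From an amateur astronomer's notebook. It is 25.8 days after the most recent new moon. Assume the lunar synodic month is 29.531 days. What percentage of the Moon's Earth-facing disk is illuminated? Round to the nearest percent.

Phase angle: θ = 360°·(25.8 d)/(29.531 d) = 314.5°.
cos 314.5° = 0.701, so f = (1 − 0.701)/2 = 0.149, so 15%.

15%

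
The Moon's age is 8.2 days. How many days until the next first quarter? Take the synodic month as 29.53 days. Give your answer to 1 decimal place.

28.7 days

First quarter occurs at elongation 90°, i.e. at age 29.53 × 90/360 = 7.383 d.
This lunation's first quarter (7.383 d) has passed, so add one period: 36.913 − 8.2 = 28.713 days.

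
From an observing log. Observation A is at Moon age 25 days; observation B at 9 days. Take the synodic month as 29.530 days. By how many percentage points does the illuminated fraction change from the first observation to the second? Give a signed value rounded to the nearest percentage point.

First observation: θ = 360°·25/29.530 = 304.8°, so f = 0.215.
Second observation: θ = 109.7°, f = 0.669.
Δf = 0.669 − 0.215 = +0.454, i.e. +45 pp.

+45 pp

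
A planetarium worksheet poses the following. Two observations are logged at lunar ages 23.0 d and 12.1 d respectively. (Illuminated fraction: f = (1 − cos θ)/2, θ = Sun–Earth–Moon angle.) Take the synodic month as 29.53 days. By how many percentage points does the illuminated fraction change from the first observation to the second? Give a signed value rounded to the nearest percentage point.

+51 percentage points

θ₁ = 360° × 23.0/29.53 = 280.4°, f₁ = (1 − cos θ₁)/2 = 0.410.
θ₂ = 360° × 12.1/29.53 = 147.5°, f₂ = (1 − cos θ₂)/2 = 0.922.
Change = f₂ − f₁ = +0.512 → +51 percentage points.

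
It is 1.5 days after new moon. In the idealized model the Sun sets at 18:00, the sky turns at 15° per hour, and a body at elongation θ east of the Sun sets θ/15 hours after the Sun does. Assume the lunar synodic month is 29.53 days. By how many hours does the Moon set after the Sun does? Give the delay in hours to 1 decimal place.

1.2 h

Phase angle: θ = 360°·(1.5 d)/(29.53 d) = 18.3°.
The Moon trails the Sun by θ/15 = 18.3/15 ≈ 1.22 hours.
So the Moon sets 1.22 h after the Sun.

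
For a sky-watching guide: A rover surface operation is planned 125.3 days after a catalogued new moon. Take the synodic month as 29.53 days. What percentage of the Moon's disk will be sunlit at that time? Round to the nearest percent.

Reduce mod P: 125.3 − 4×29.53 = 7.18 d into the current lunation.
Phase angle: θ = 360°·(7.18 d)/(29.53 d) = 87.5°.
Illuminated fraction = (1 − cos 87.5°)/2 = (1 − 0.043)/2 ≈ 0.478, so 48%.

48%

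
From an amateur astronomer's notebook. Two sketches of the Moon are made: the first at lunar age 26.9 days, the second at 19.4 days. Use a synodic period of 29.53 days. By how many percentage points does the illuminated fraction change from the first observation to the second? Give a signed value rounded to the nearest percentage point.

+70 pp

θ₁ = 360° × 26.9/29.53 = 327.9°, f₁ = (1 − cos θ₁)/2 = 0.076.
θ₂ = 360° × 19.4/29.53 = 236.5°, f₂ = (1 − cos θ₂)/2 = 0.776.
Change = f₂ − f₁ = +0.700 → +70 percentage points.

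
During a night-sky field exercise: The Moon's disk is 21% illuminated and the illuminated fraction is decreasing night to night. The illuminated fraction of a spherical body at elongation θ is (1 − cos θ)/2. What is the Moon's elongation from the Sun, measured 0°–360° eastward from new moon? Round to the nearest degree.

305°

From f = (1 − cos θ)/2: cos θ = 1 − 2×0.21 = 0.580; arccos → 54.5°.
Since the Moon is past full (waning), take the reflex angle: θ = 360° − 54.5° = 305.5°.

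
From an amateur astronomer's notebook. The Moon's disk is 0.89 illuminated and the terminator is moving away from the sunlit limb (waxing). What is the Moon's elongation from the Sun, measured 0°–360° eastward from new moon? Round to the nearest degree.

141°

From f = (1 − cos θ)/2: cos θ = 1 − 2×0.89 = -0.780; arccos → 141.3°.
Before full moon the principal value applies: θ = 141.3°.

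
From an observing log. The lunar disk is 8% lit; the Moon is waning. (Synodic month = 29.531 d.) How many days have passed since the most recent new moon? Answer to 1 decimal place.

Invert f = (1 − cos θ)/2 to get cos θ = 1 − 2(0.08) = 0.840, hence θ₀ = arccos 0.840 = 32.9°.
Since the Moon is past full (waning), take the reflex angle: θ = 360° − 32.9° = 327.1°.
That fraction of the synodic month is 327.1/360 × 29.531 d ≈ 26.84 d.

26.8 days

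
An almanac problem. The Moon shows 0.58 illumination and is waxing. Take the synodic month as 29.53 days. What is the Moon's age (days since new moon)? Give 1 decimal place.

From f = (1 − cos θ)/2: cos θ = 1 − 2×0.58 = -0.160; arccos → 99.2°.
Waxing ⇒ before full, so θ = 99.2°.
That fraction of the synodic month is 99.2/360 × 29.53 d ≈ 8.14 d.

8.1 days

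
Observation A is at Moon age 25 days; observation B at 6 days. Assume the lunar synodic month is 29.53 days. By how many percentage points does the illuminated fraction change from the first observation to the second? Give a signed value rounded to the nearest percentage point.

θ₁ = 360° × 25/29.53 = 304.8°, f₁ = (1 − cos θ₁)/2 = 0.215.
θ₂ = 360° × 6/29.53 = 73.1°, f₂ = (1 − cos θ₂)/2 = 0.355.
Change = f₂ − f₁ = +0.140 → +14 percentage points.

+14 percentage points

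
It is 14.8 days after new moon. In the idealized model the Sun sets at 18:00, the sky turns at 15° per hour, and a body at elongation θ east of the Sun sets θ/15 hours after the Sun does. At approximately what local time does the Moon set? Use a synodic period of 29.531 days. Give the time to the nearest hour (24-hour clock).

The Moon has covered 14.8/29.531 of its cycle, so θ ≈ 360° × 14.8/29.531 = 180.4°.
Delay after the Sun = 180.4° / (15°/h) ≈ 12.03 h.
18:00 + 12.03 h ≈ 06:02 → 06:00 to the nearest hour.

06:00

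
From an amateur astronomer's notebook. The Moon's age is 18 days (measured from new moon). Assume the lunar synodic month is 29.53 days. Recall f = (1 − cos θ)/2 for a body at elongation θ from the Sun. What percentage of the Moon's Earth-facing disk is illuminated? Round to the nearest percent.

89%

Elongation θ = 360° × 18/29.53 ≈ 219.4°.
Illuminated fraction = (1 − cos 219.4°)/2 = (1 − (-0.772))/2 ≈ 0.886, so 89%.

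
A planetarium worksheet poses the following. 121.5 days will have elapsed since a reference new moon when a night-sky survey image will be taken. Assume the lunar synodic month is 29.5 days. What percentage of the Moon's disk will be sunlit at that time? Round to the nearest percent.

13%

121.5 d spans 4 complete synodic months (4 × 29.5 = 118.00 d) plus 3.50 d.
The Moon has covered 3.50/29.5 of its cycle, so θ ≈ 360° × 3.50/29.5 = 42.7°.
Illuminated fraction = (1 − cos 42.7°)/2 = (1 − 0.735)/2 ≈ 0.133, so 13%.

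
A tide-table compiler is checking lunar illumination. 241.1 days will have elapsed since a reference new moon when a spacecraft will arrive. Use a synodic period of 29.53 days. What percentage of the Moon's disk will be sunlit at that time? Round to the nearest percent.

Reduce mod P: 241.1 − 8×29.53 = 4.86 d into the current lunation.
Elongation θ = 360° × 4.86/29.53 ≈ 59.2°.
With cos θ = 0.511, the lit fraction is (1 − 0.511)/2 ≈ 0.244, so 24%.

24%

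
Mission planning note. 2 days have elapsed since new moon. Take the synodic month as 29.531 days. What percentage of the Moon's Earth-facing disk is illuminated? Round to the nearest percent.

Elongation θ = 360° × 2/29.531 ≈ 24.4°.
Illuminated fraction = (1 − cos 24.4°)/2 = (1 − 0.911)/2 ≈ 0.045, so 4%.

4%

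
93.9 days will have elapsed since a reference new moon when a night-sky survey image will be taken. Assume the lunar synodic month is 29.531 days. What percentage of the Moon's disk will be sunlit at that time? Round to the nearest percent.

29%

93.9/29.531 = 3.180 lunations, so 3 complete cycles and 5.31 d into the next.
Elongation θ = 360° × 5.31/29.531 ≈ 64.7°.
cos 64.7° = 0.427, so f = (1 − 0.427)/2 = 0.286, so 29%.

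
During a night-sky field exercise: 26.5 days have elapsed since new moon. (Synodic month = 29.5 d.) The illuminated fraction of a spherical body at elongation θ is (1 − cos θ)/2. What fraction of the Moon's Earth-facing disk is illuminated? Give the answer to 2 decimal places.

0.10

The Moon has covered 26.5/29.5 of its cycle, so θ ≈ 360° × 26.5/29.5 = 323.4°.
cos 323.4° = 0.803, so f = (1 − 0.803)/2 = 0.099.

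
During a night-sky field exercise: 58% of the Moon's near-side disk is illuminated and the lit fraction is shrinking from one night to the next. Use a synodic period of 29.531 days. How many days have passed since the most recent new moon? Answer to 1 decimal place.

cos θ = 1 − 2f = -0.160, giving a principal value of 99.2°.
Waning ⇒ past full, so θ = 360° − 99.2° = 260.8°.
Age = 29.531 × 260.8°/360° ≈ 21.39 days.

21.4 days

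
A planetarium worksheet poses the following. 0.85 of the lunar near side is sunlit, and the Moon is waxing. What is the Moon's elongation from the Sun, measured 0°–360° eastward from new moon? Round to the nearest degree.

From f = (1 − cos θ)/2: cos θ = 1 − 2×0.85 = -0.700; arccos → 134.4°.
Waxing ⇒ before full, so θ = 134.4°.

134°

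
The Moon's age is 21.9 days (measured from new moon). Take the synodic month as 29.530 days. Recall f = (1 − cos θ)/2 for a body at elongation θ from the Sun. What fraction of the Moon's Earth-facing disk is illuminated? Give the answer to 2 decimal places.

0.53

Phase angle: θ = 360°·(21.9 d)/(29.530 d) = 267.0°.
Illuminated fraction = (1 − cos 267.0°)/2 = (1 − (-0.053))/2 ≈ 0.526.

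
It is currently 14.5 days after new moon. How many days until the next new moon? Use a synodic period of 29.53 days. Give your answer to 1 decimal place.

The next new moon completes the synodic month: 29.53 − 14.5 = 15.030 days.

15.0 days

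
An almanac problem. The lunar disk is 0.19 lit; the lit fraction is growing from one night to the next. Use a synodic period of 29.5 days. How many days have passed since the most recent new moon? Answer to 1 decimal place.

4.2 days

Invert f = (1 − cos θ)/2 to get cos θ = 1 − 2(0.19) = 0.620, hence θ₀ = arccos 0.620 = 51.7°.
The Moon is waxing (0°–180°), so θ = 51.7° directly.
Age = 29.5 × 51.7°/360° ≈ 4.24 days.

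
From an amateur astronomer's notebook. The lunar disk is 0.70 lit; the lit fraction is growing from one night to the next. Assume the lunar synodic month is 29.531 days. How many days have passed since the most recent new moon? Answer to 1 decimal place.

Invert f = (1 − cos θ)/2 to get cos θ = 1 − 2(0.70) = -0.400, hence θ₀ = arccos -0.400 = 113.6°.
The Moon is waxing (0°–180°), so θ = 113.6° directly.
That fraction of the synodic month is 113.6/360 × 29.531 d ≈ 9.32 d.

9.3 days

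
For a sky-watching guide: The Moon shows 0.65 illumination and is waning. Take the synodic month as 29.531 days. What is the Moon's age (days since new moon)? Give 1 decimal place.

cos θ = 1 − 2f = -0.300, giving a principal value of 107.5°.
A waning Moon lies in 180°–360°, so θ = 360° − 107.5° = 252.5°.
That fraction of the synodic month is 252.5/360 × 29.531 d ≈ 20.72 d.

20.7 days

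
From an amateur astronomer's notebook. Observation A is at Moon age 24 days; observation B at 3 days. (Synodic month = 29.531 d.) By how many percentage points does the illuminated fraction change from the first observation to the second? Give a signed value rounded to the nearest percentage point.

-21 percentage points

First observation: θ = 360°·24/29.531 = 292.6°, so f = 0.308.
Second observation: θ = 36.6°, f = 0.098.
Δf = 0.098 − 0.308 = -0.210, i.e. -21 pp.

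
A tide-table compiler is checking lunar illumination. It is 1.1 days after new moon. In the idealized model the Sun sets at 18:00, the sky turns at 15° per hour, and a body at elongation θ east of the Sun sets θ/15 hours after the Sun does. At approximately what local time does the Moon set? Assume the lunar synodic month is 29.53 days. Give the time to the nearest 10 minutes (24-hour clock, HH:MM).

18:50

The Moon has covered 1.1/29.53 of its cycle, so θ ≈ 360° × 1.1/29.53 = 13.4°.
At 15° of sky rotation per hour, 13.4° corresponds to a 0.89 h lag.
18:00 + 0.894 h ≈ 18:54 → 18:50 to the nearest ten minutes.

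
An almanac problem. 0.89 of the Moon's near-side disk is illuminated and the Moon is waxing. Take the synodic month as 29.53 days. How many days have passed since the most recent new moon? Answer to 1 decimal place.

11.6 days

cos θ = 1 − 2f = -0.780, giving a principal value of 141.3°.
The Moon is waxing (0°–180°), so θ = 141.3° directly.
Age = 29.53 × 141.3°/360° ≈ 11.59 days.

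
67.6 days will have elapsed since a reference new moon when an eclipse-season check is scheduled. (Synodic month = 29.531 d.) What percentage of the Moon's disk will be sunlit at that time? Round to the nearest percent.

62%

67.6/29.531 = 2.289 lunations, so 2 complete cycles and 8.54 d into the next.
Phase angle: θ = 360°·(8.54 d)/(29.531 d) = 104.1°.
cos 104.1° = (-0.243), so f = (1 − (-0.243))/2 = 0.622, so 62%.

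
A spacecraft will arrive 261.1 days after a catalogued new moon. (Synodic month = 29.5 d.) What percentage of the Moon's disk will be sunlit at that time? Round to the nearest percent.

20%

Reduce mod P: 261.1 − 8×29.5 = 25.10 d into the current lunation.
The Moon has covered 25.10/29.5 of its cycle, so θ ≈ 360° × 25.10/29.5 = 306.3°.
Illuminated fraction = (1 − cos 306.3°)/2 = (1 − 0.592)/2 ≈ 0.204, so 20%.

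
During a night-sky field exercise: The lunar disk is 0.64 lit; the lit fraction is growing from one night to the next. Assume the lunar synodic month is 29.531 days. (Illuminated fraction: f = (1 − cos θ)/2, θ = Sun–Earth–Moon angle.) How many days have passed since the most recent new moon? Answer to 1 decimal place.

cos θ = 1 − 2f = -0.280, giving a principal value of 106.3°.
Waxing ⇒ before full, so θ = 106.3°.
At 360°/29.531 d per day, 106.3° corresponds to 8.72 days.

8.7 days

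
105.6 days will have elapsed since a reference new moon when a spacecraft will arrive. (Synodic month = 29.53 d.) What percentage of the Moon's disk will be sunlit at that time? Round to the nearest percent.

94%

Reduce mod P: 105.6 − 3×29.53 = 17.01 d into the current lunation.
Phase angle: θ = 360°·(17.01 d)/(29.53 d) = 207.4°.
With cos θ = (-0.888), the lit fraction is (1 − (-0.888))/2 ≈ 0.944, so 94%.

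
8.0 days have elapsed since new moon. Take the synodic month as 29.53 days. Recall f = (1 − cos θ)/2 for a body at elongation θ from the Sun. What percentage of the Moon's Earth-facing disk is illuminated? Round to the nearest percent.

The Moon has covered 8.0/29.53 of its cycle, so θ ≈ 360° × 8.0/29.53 = 97.5°.
cos 97.5° = (-0.131), so f = (1 − (-0.131))/2 = 0.566, so 57%.

57%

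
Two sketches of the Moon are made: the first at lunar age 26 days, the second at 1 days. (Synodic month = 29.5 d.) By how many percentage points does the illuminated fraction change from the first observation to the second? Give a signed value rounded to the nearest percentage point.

-12 percentage points

θ₁ = 360° × 26/29.5 = 317.3°, f₁ = (1 − cos θ₁)/2 = 0.133.
θ₂ = 360° × 1/29.5 = 12.2°, f₂ = (1 − cos θ₂)/2 = 0.011.
Change = f₂ − f₁ = -0.121 → -12 percentage points.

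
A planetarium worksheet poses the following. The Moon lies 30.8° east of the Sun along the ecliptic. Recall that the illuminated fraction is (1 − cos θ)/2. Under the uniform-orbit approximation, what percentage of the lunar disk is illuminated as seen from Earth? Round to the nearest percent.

Half-versine of 30.8°: (1 − 0.859)/2 = 0.071, i.e. 7%.

7%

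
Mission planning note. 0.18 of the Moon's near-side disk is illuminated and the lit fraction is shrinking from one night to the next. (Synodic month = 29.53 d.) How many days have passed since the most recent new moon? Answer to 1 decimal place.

From f = (1 − cos θ)/2: cos θ = 1 − 2×0.18 = 0.640; arccos → 50.2°.
Since the Moon is past full (waning), take the reflex angle: θ = 360° − 50.2° = 309.8°.
That fraction of the synodic month is 309.8/360 × 29.53 d ≈ 25.41 d.

25.4 days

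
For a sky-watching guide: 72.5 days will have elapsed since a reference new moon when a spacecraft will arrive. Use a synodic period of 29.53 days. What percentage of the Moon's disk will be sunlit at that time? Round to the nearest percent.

72.5/29.53 = 2.455 lunations, so 2 complete cycles and 13.44 d into the next.
Elongation θ = 360° × 13.44/29.53 ≈ 163.8°.
Illuminated fraction = (1 − cos 163.8°)/2 = (1 − (-0.961))/2 ≈ 0.980, so 98%.

98%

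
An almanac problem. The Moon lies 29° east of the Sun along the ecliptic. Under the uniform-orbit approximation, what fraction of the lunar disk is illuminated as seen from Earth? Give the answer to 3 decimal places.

Half-versine of 29°: (1 − 0.875)/2 = 0.063.

0.063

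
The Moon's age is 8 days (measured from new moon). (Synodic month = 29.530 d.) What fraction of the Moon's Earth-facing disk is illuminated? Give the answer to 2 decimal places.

0.57

The Moon has covered 8/29.530 of its cycle, so θ ≈ 360° × 8/29.530 = 97.5°.
With cos θ = (-0.131), the lit fraction is (1 − (-0.131))/2 ≈ 0.566.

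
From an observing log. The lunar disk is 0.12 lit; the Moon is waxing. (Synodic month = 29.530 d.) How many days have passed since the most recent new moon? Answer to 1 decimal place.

cos θ = 1 − 2f = 0.760, giving a principal value of 40.5°.
The Moon is waxing (0°–180°), so θ = 40.5° directly.
At 360°/29.530 d per day, 40.5° corresponds to 3.33 days.

3.3 days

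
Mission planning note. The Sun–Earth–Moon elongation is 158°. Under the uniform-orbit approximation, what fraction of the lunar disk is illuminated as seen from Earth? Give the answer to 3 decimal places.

Half-versine of 158°: (1 − (-0.927))/2 = 0.964.

0.964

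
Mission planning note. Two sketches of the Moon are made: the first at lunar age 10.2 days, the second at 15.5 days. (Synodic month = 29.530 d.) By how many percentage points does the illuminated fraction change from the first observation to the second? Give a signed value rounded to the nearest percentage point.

+21 pp

First observation: θ = 360°·10.2/29.530 = 124.3°, so f = 0.782.
Second observation: θ = 189.0°, f = 0.994.
Δf = 0.994 − 0.782 = +0.212, i.e. +21 pp.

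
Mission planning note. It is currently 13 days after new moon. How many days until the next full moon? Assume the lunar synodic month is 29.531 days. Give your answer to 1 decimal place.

1.8 days

Full moon occurs at elongation 180°, i.e. at age 29.531 × 180/360 = 14.765 d.
So 1.765 days remain (14.765 − 13).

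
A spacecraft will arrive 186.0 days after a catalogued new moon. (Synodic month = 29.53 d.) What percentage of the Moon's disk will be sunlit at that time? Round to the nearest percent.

186.0/29.53 = 6.299 lunations, so 6 complete cycles and 8.82 d into the next.
Elongation θ = 360° × 8.82/29.53 ≈ 107.5°.
Illuminated fraction = (1 − cos 107.5°)/2 = (1 − (-0.301))/2 ≈ 0.651, so 65%.

65%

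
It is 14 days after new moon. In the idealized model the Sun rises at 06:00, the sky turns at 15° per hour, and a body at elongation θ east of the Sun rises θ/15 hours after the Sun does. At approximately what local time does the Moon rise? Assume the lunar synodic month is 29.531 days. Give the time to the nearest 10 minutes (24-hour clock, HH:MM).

The Moon has covered 14/29.531 of its cycle, so θ ≈ 360° × 14/29.531 = 170.7°.
Delay after the Sun = 170.7° / (15°/h) ≈ 11.38 h.
06:00 + 11.378 h ≈ 17:23 → 17:20 to the nearest ten minutes.

17:20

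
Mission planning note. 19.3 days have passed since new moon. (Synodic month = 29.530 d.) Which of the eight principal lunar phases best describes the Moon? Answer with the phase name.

waning gibbous

θ ≈ 360° × 19.3/29.530 = 235°, which falls in the waning gibbous sector.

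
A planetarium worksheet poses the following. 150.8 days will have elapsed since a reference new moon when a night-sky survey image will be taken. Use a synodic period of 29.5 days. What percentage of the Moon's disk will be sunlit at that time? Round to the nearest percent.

Reduce mod P: 150.8 − 5×29.5 = 3.30 d into the current lunation.
The Moon has covered 3.30/29.5 of its cycle, so θ ≈ 360° × 3.30/29.5 = 40.3°.
With cos θ = 0.763, the lit fraction is (1 − 0.763)/2 ≈ 0.119, so 12%.

12%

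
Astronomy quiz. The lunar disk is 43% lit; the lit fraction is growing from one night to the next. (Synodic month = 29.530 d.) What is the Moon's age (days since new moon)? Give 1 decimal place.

6.7 days

cos θ = 1 − 2f = 0.140, giving a principal value of 82.0°.
Before full moon the principal value applies: θ = 82.0°.
Age = 29.530 × 82.0°/360° ≈ 6.72 days.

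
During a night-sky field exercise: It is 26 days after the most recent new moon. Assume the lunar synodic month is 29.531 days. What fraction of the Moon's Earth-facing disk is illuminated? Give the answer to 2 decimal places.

0.13

The Moon has covered 26/29.531 of its cycle, so θ ≈ 360° × 26/29.531 = 317.0°.
cos 317.0° = 0.731, so f = (1 − 0.731)/2 = 0.135.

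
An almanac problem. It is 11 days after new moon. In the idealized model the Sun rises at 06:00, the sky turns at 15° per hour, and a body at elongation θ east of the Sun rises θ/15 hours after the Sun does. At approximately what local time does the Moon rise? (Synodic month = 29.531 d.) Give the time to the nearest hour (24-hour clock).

15:00

Phase angle: θ = 360°·(11 d)/(29.531 d) = 134.1°.
The Moon trails the Sun by θ/15 = 134.1/15 ≈ 8.94 hours.
06:00 + 8.94 h ≈ 14:56 → 15:00 to the nearest hour.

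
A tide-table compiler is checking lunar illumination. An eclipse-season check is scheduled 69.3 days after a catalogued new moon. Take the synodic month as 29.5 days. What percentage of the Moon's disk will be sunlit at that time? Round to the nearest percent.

79%

Reduce mod P: 69.3 − 2×29.5 = 10.30 d into the current lunation.
The Moon has covered 10.30/29.5 of its cycle, so θ ≈ 360° × 10.30/29.5 = 125.7°.
Illuminated fraction = (1 − cos 125.7°)/2 = (1 − (-0.583))/2 ≈ 0.792, so 79%.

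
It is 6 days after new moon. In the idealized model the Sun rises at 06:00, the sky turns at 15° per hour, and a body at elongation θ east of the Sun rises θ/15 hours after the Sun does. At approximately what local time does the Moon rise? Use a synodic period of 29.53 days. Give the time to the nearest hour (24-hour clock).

11:00

Elongation θ = 360° × 6/29.53 ≈ 73.1°.
Delay after the Sun = 73.1° / (15°/h) ≈ 4.88 h.
06:00 + 4.88 h ≈ 10:53 → 11:00 to the nearest hour.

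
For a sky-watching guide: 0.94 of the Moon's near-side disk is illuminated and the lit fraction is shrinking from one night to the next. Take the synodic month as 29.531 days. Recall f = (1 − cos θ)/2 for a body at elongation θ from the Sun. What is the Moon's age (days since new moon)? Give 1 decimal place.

cos θ = 1 − 2f = -0.880, giving a principal value of 151.6°.
Since the Moon is past full (waning), take the reflex angle: θ = 360° − 151.6° = 208.4°.
That fraction of the synodic month is 208.4/360 × 29.531 d ≈ 17.09 d.

17.1 days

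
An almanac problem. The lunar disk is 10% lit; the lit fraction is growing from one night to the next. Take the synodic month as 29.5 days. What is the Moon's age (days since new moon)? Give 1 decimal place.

3.0 days

cos θ = 1 − 2f = 0.800, giving a principal value of 36.9°.
The Moon is waxing (0°–180°), so θ = 36.9° directly.
At 360°/29.5 d per day, 36.9° corresponds to 3.02 days.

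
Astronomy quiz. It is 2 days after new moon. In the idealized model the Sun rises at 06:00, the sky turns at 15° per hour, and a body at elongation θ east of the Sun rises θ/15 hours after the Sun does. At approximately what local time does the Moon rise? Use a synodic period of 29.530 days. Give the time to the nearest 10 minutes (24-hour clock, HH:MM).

07:40

The Moon has covered 2/29.530 of its cycle, so θ ≈ 360° × 2/29.530 = 24.4°.
At 15° of sky rotation per hour, 24.4° corresponds to a 1.63 h lag.
06:00 + 1.625 h ≈ 07:38 → 07:40 to the nearest ten minutes.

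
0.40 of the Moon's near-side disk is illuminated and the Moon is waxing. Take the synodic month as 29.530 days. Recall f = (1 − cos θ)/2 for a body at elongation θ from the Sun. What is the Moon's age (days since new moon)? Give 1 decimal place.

6.4 days

Invert f = (1 − cos θ)/2 to get cos θ = 1 − 2(0.40) = 0.200, hence θ₀ = arccos 0.200 = 78.5°.
The Moon is waxing (0°–180°), so θ = 78.5° directly.
Age = 29.530 × 78.5°/360° ≈ 6.44 days.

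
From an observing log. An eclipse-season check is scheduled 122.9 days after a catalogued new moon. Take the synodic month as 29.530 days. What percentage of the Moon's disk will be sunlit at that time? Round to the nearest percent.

24%

122.9 d spans 4 complete synodic months (4 × 29.530 = 118.12 d) plus 4.78 d.
The Moon has covered 4.78/29.530 of its cycle, so θ ≈ 360° × 4.78/29.530 = 58.3°.
cos 58.3° = 0.526, so f = (1 − 0.526)/2 = 0.237, so 24%.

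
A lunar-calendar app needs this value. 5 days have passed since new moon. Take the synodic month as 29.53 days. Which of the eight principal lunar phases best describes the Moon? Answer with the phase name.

waxing crescent

θ ≈ 360° × 5/29.53 = 61°, which falls in the waxing crescent sector.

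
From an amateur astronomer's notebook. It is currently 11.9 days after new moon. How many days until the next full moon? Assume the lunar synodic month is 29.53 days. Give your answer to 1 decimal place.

2.9 days

Full moon is 0.5 of the way through the cycle: age 0.5 × 29.53 = 14.765 d.
That is 14.765 − 11.9 = 2.865 days ahead.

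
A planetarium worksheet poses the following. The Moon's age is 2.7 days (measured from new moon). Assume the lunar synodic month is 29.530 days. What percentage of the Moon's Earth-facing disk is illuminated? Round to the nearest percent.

8%

The Moon has covered 2.7/29.530 of its cycle, so θ ≈ 360° × 2.7/29.530 = 32.9°.
With cos θ = 0.839, the lit fraction is (1 − 0.839)/2 ≈ 0.080, so 8%.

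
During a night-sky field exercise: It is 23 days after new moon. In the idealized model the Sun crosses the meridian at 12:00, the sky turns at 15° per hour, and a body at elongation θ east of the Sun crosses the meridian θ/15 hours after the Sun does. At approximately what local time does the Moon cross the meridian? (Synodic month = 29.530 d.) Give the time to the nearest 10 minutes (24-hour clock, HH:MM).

The Moon has covered 23/29.530 of its cycle, so θ ≈ 360° × 23/29.530 = 280.4°.
The Moon trails the Sun by θ/15 = 280.4/15 ≈ 18.69 hours.
12:00 + 18.693 h ≈ 06:42 → 06:40 to the nearest ten minutes.

06:40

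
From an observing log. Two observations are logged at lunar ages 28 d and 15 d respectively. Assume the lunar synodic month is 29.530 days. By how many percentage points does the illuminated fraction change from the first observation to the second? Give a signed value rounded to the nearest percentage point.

θ₁ = 360° × 28/29.530 = 341.3°, f₁ = (1 − cos θ₁)/2 = 0.026.
θ₂ = 360° × 15/29.530 = 182.9°, f₂ = (1 − cos θ₂)/2 = 0.999.
Change = f₂ − f₁ = +0.973 → +97 percentage points.

+97 percentage points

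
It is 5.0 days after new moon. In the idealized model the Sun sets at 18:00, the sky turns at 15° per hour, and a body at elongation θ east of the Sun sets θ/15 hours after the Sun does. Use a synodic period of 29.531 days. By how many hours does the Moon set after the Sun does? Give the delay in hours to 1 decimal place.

Phase angle: θ = 360°·(5.0 d)/(29.531 d) = 61.0°.
The Moon trails the Sun by θ/15 = 61.0/15 ≈ 4.06 hours.
So the Moon sets 4.06 h after the Sun.

4.1 h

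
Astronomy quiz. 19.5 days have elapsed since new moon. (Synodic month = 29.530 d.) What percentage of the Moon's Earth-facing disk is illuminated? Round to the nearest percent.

77%

The Moon has covered 19.5/29.530 of its cycle, so θ ≈ 360° × 19.5/29.530 = 237.7°.
With cos θ = (-0.534), the lit fraction is (1 − (-0.534))/2 ≈ 0.767, so 77%.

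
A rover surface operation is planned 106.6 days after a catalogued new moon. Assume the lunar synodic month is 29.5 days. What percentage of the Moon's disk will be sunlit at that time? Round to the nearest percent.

106.6/29.5 = 3.614 lunations, so 3 complete cycles and 18.10 d into the next.
Phase angle: θ = 360°·(18.10 d)/(29.5 d) = 220.9°.
With cos θ = (-0.756), the lit fraction is (1 − (-0.756))/2 ≈ 0.878, so 88%.

88%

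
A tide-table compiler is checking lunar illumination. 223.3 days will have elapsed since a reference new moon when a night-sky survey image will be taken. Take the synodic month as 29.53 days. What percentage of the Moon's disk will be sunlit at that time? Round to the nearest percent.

96%

Reduce mod P: 223.3 − 7×29.53 = 16.59 d into the current lunation.
The Moon has covered 16.59/29.53 of its cycle, so θ ≈ 360° × 16.59/29.53 = 202.2°.
cos 202.2° = (-0.926), so f = (1 − (-0.926))/2 = 0.963, so 96%.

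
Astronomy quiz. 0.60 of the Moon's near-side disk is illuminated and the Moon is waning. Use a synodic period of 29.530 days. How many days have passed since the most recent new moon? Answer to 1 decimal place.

21.2 days

From f = (1 − cos θ)/2: cos θ = 1 − 2×0.60 = -0.200; arccos → 101.5°.
Since the Moon is past full (waning), take the reflex angle: θ = 360° − 101.5° = 258.5°.
That fraction of the synodic month is 258.5/360 × 29.530 d ≈ 21.20 d.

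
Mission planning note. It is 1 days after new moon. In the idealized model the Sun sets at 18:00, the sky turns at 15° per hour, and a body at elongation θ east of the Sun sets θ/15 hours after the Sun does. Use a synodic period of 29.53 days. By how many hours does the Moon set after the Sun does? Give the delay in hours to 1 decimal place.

0.8 h

Phase angle: θ = 360°·(1 d)/(29.53 d) = 12.2°.
At 15° of sky rotation per hour, 12.2° corresponds to a 0.81 h lag.
So the Moon sets 0.81 h after the Sun.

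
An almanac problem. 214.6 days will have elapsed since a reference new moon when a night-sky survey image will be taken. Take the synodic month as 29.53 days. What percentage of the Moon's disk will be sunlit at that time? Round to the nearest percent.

214.6 d spans 7 complete synodic months (7 × 29.53 = 206.71 d) plus 7.89 d.
Elongation θ = 360° × 7.89/29.53 ≈ 96.2°.
cos 96.2° = (-0.108), so f = (1 − (-0.108))/2 = 0.554, so 55%.

55%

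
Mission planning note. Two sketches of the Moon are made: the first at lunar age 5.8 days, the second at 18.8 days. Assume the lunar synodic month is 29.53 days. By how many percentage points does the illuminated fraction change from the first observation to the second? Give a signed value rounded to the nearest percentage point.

+49 percentage points

θ₁ = 360° × 5.8/29.53 = 70.7°, f₁ = (1 − cos θ₁)/2 = 0.335.
θ₂ = 360° × 18.8/29.53 = 229.2°, f₂ = (1 − cos θ₂)/2 = 0.827.
Change = f₂ − f₁ = +0.492 → +49 percentage points.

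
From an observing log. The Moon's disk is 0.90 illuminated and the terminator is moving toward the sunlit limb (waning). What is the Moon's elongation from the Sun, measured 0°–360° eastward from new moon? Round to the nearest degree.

217°

cos θ = 1 − 2f = -0.800, giving a principal value of 143.1°.
Waning ⇒ past full, so θ = 360° − 143.1° = 216.9°.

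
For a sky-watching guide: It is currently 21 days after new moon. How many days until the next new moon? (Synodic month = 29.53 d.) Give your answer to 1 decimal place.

8.5 days

The next new moon completes the synodic month: 29.53 − 21 = 8.530 days.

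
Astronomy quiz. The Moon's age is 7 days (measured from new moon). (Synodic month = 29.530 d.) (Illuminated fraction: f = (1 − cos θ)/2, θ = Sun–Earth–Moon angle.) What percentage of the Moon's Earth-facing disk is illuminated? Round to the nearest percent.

46%

The Moon has covered 7/29.530 of its cycle, so θ ≈ 360° × 7/29.530 = 85.3°.
cos 85.3° = 0.081, so f = (1 − 0.081)/2 = 0.459, so 46%.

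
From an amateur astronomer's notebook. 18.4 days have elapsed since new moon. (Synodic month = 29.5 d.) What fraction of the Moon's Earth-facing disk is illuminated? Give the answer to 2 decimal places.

Phase angle: θ = 360°·(18.4 d)/(29.5 d) = 224.5°.
Illuminated fraction = (1 − cos 224.5°)/2 = (1 − (-0.713))/2 ≈ 0.856.

0.86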